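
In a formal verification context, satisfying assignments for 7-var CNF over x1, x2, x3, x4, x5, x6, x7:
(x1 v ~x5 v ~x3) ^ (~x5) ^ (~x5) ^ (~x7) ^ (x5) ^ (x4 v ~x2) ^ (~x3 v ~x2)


CNF with 7 clauses over 7 vars (128 assignments).
An assignment satisfies CNF iff every clause has >=1 true literal.
Check each row (bits = x1,x2,x3,x4,x5,x6,x7; clause T/F shown):
  row 0 [0000000]: clauses=TTTTFTT -> 0
  row 1 [0000001]: clauses=TTTFFTT -> 0
  row 2 [0000010]: clauses=TTTTFTT -> 0
  row 3 [0000011]: clauses=TTTFFTT -> 0
  row 4 [0000100]: clauses=TFFTTTT -> 0
  (every remaining row is evaluated the same way; all 128 results are listed next)
Full result column, 8 rows per line (x1,x2,x3,x4 fixed per line; x5,x6,x7 runs 000..111 left to right):
  rows 0-7 [x1,x2,x3,x4=0000]: 00000000  (ones: 0)
  rows 8-15 [x1,x2,x3,x4=0001]: 00000000  (ones: 0)
  rows 16-23 [x1,x2,x3,x4=0010]: 00000000  (ones: 0)
  rows 24-31 [x1,x2,x3,x4=0011]: 00000000  (ones: 0)
  rows 32-39 [x1,x2,x3,x4=0100]: 00000000  (ones: 0)
  rows 40-47 [x1,x2,x3,x4=0101]: 00000000  (ones: 0)
  rows 48-55 [x1,x2,x3,x4=0110]: 00000000  (ones: 0)
  rows 56-63 [x1,x2,x3,x4=0111]: 00000000  (ones: 0)
  rows 64-71 [x1,x2,x3,x4=1000]: 00000000  (ones: 0)
  rows 72-79 [x1,x2,x3,x4=1001]: 00000000  (ones: 0)
  rows 80-87 [x1,x2,x3,x4=1010]: 00000000  (ones: 0)
  rows 88-95 [x1,x2,x3,x4=1011]: 00000000  (ones: 0)
  rows 96-103 [x1,x2,x3,x4=1100]: 00000000  (ones: 0)
  rows 104-111 [x1,x2,x3,x4=1101]: 00000000  (ones: 0)
  rows 112-119 [x1,x2,x3,x4=1110]: 00000000  (ones: 0)
  rows 120-127 [x1,x2,x3,x4=1111]: 00000000  (ones: 0)
Satisfying assignments = 0+0+0+0+0+0+0+0+0+0+0+0+0+0+0+0 = 0

0


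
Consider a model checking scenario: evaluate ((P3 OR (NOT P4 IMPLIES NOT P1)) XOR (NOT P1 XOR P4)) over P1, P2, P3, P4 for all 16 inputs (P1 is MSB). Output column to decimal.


Formula: ((P3 OR (NOT P4 IMPLIES NOT P1)) XOR (NOT P1 XOR P4)) over P1, P2, P3, P4 (16 rows)
Evaluate each row (bits = P1,P2,P3,P4, MSB first):
  row 0 [0000]: ((0 OR (NOT 0 IMPLIES NOT 0)) XOR (NOT 0 XOR 0)) -> 0
  row 1 [0001]: ((0 OR (NOT 1 IMPLIES NOT 0)) XOR (NOT 0 XOR 1)) -> 1
  row 2 [0010]: ((1 OR (NOT 0 IMPLIES NOT 0)) XOR (NOT 0 XOR 0)) -> 0
  row 3 [0011]: ((1 OR (NOT 1 IMPLIES NOT 0)) XOR (NOT 0 XOR 1)) -> 1
  row 4 [0100]: ((0 OR (NOT 0 IMPLIES NOT 0)) XOR (NOT 0 XOR 0)) -> 0
  row 5 [0101]: ((0 OR (NOT 1 IMPLIES NOT 0)) XOR (NOT 0 XOR 1)) -> 1
  row 6 [0110]: ((1 OR (NOT 0 IMPLIES NOT 0)) XOR (NOT 0 XOR 0)) -> 0
  row 7 [0111]: ((1 OR (NOT 1 IMPLIES NOT 0)) XOR (NOT 0 XOR 1)) -> 1
  row 8 [1000]: ((0 OR (NOT 0 IMPLIES NOT 1)) XOR (NOT 1 XOR 0)) -> 0
  row 9 [1001]: ((0 OR (NOT 1 IMPLIES NOT 1)) XOR (NOT 1 XOR 1)) -> 0
  row 10 [1010]: ((1 OR (NOT 0 IMPLIES NOT 1)) XOR (NOT 1 XOR 0)) -> 1
  row 11 [1011]: ((1 OR (NOT 1 IMPLIES NOT 1)) XOR (NOT 1 XOR 1)) -> 0
  row 12 [1100]: ((0 OR (NOT 0 IMPLIES NOT 1)) XOR (NOT 1 XOR 0)) -> 0
  row 13 [1101]: ((0 OR (NOT 1 IMPLIES NOT 1)) XOR (NOT 1 XOR 1)) -> 0
  row 14 [1110]: ((1 OR (NOT 0 IMPLIES NOT 1)) XOR (NOT 1 XOR 0)) -> 1
  row 15 [1111]: ((1 OR (NOT 1 IMPLIES NOT 1)) XOR (NOT 1 XOR 1)) -> 0
Full result column, 4 rows per line (P1,P2 fixed per line; P3,P4 runs 00..11 left to right):
  rows 0-3 [P1,P2=00]: 0101  = hex 5
  rows 4-7 [P1,P2=01]: 0101  = hex 5
  rows 8-11 [P1,P2=10]: 0010  = hex 2
  rows 12-15 [P1,P2=11]: 0010  = hex 2
Output column (row 0 .. row 15) = 0101010100100010
Output column grouped in 4s = 0101 0101 0010 0010 = 0x5522
Convert to decimal digit by digit (value = value*16 + digit):
  5 -> 5
  5*16 + 5 = 85
  85*16 + 2 = 1362
  1362*16 + 2 = 21794
Decimal = 21794

21794


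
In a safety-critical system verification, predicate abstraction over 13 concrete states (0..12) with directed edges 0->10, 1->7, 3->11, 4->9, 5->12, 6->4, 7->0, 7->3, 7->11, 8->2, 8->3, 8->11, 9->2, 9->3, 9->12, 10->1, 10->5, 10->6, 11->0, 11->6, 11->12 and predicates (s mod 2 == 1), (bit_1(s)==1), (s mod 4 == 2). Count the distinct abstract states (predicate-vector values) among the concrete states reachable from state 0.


BFS from 0:
Concrete reachable: {0, 1, 2, 3, 4, 5, 6, 7, 9, 10, 11, 12}
Abstract via predicates (s mod 2 == 1), (bit_1(s)==1), (s mod 4 == 2):
  (0,0,0) <- {0, 4, 12}
  (0,1,1) <- {2, 6, 10}
  (1,0,0) <- {1, 5, 9}
  (1,1,0) <- {3, 7, 11}
Distinct abstract states = 4

4


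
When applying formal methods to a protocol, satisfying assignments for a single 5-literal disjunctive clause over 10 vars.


Step 1: Total=2^10=1024
Step 2: Unsat when all 5 false: 2^5=32
Step 3: Sat=1024-32=992

992


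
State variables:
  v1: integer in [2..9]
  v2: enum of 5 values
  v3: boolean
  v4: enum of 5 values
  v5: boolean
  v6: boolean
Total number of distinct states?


State space = product of domain sizes of all variables.
Domain sizes:
  v1 (integer in [2..9]): 8
  v2 (enum of 5 values): 5
  v3 (boolean): 2
  v4 (enum of 5 values): 5
  v5 (boolean): 2
  v6 (boolean): 2
Product = 8 * 5 * 2 * 5 * 2 * 2 = 1600

1600


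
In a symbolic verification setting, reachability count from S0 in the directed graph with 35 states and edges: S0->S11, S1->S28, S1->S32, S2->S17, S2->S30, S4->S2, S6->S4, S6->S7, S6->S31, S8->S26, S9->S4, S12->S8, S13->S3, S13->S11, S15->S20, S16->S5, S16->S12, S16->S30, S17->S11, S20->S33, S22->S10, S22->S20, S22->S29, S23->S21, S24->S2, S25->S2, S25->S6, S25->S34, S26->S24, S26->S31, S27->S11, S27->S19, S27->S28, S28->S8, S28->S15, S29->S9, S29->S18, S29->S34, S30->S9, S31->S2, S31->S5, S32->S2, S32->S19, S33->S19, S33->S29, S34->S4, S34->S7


BFS from S0:
  layer 0: {S0}
  layer 1: {S11}
Reachable set: {S0, S11}
Count = 2

2


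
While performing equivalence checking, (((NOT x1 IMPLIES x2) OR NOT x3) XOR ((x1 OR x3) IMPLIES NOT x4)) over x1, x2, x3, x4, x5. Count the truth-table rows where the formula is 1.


Formula: (((NOT x1 IMPLIES x2) OR NOT x3) XOR ((x1 OR x3) IMPLIES NOT x4)) over 5 vars (32 rows)
Evaluate each row (x1, x2, x3, x4, x5 as bits, MSB first):
  row 0 [00000]: (((NOT 0 IMPLIES 0) OR NOT 0) XOR ((0 OR 0) IMPLIES NOT 0)) -> 0
  row 1 [00001]: (((NOT 0 IMPLIES 0) OR NOT 0) XOR ((0 OR 0) IMPLIES NOT 0)) -> 0
  row 2 [00010]: (((NOT 0 IMPLIES 0) OR NOT 0) XOR ((0 OR 0) IMPLIES NOT 1)) -> 0
  row 3 [00011]: (((NOT 0 IMPLIES 0) OR NOT 0) XOR ((0 OR 0) IMPLIES NOT 1)) -> 0
  row 4 [00100]: (((NOT 0 IMPLIES 0) OR NOT 1) XOR ((0 OR 1) IMPLIES NOT 0)) -> 1
  row 5 [00101]: (((NOT 0 IMPLIES 0) OR NOT 1) XOR ((0 OR 1) IMPLIES NOT 0)) -> 1
  row 6 [00110]: (((NOT 0 IMPLIES 0) OR NOT 1) XOR ((0 OR 1) IMPLIES NOT 1)) -> 0
  row 7 [00111]: (((NOT 0 IMPLIES 0) OR NOT 1) XOR ((0 OR 1) IMPLIES NOT 1)) -> 0
  row 8 [01000]: (((NOT 0 IMPLIES 1) OR NOT 0) XOR ((0 OR 0) IMPLIES NOT 0)) -> 0
  row 9 [01001]: (((NOT 0 IMPLIES 1) OR NOT 0) XOR ((0 OR 0) IMPLIES NOT 0)) -> 0
  row 10 [01010]: (((NOT 0 IMPLIES 1) OR NOT 0) XOR ((0 OR 0) IMPLIES NOT 1)) -> 0
  row 11 [01011]: (((NOT 0 IMPLIES 1) OR NOT 0) XOR ((0 OR 0) IMPLIES NOT 1)) -> 0
  row 12 [01100]: (((NOT 0 IMPLIES 1) OR NOT 1) XOR ((0 OR 1) IMPLIES NOT 0)) -> 0
  row 13 [01101]: (((NOT 0 IMPLIES 1) OR NOT 1) XOR ((0 OR 1) IMPLIES NOT 0)) -> 0
  row 14 [01110]: (((NOT 0 IMPLIES 1) OR NOT 1) XOR ((0 OR 1) IMPLIES NOT 1)) -> 1
  row 15 [01111]: (((NOT 0 IMPLIES 1) OR NOT 1) XOR ((0 OR 1) IMPLIES NOT 1)) -> 1
  row 16 [10000]: (((NOT 1 IMPLIES 0) OR NOT 0) XOR ((1 OR 0) IMPLIES NOT 0)) -> 0
  row 17 [10001]: (((NOT 1 IMPLIES 0) OR NOT 0) XOR ((1 OR 0) IMPLIES NOT 0)) -> 0
  row 18 [10010]: (((NOT 1 IMPLIES 0) OR NOT 0) XOR ((1 OR 0) IMPLIES NOT 1)) -> 1
  row 19 [10011]: (((NOT 1 IMPLIES 0) OR NOT 0) XOR ((1 OR 0) IMPLIES NOT 1)) -> 1
  row 20 [10100]: (((NOT 1 IMPLIES 0) OR NOT 1) XOR ((1 OR 1) IMPLIES NOT 0)) -> 0
  row 21 [10101]: (((NOT 1 IMPLIES 0) OR NOT 1) XOR ((1 OR 1) IMPLIES NOT 0)) -> 0
  row 22 [10110]: (((NOT 1 IMPLIES 0) OR NOT 1) XOR ((1 OR 1) IMPLIES NOT 1)) -> 1
  row 23 [10111]: (((NOT 1 IMPLIES 0) OR NOT 1) XOR ((1 OR 1) IMPLIES NOT 1)) -> 1
  row 24 [11000]: (((NOT 1 IMPLIES 1) OR NOT 0) XOR ((1 OR 0) IMPLIES NOT 0)) -> 0
  row 25 [11001]: (((NOT 1 IMPLIES 1) OR NOT 0) XOR ((1 OR 0) IMPLIES NOT 0)) -> 0
  row 26 [11010]: (((NOT 1 IMPLIES 1) OR NOT 0) XOR ((1 OR 0) IMPLIES NOT 1)) -> 1
  row 27 [11011]: (((NOT 1 IMPLIES 1) OR NOT 0) XOR ((1 OR 0) IMPLIES NOT 1)) -> 1
  row 28 [11100]: (((NOT 1 IMPLIES 1) OR NOT 1) XOR ((1 OR 1) IMPLIES NOT 0)) -> 0
  row 29 [11101]: (((NOT 1 IMPLIES 1) OR NOT 1) XOR ((1 OR 1) IMPLIES NOT 0)) -> 0
  row 30 [11110]: (((NOT 1 IMPLIES 1) OR NOT 1) XOR ((1 OR 1) IMPLIES NOT 1)) -> 1
  row 31 [11111]: (((NOT 1 IMPLIES 1) OR NOT 1) XOR ((1 OR 1) IMPLIES NOT 1)) -> 1
Full result column, 8 rows per line (x1,x2 fixed per line; x3,x4,x5 runs 000..111 left to right):
  rows 0-7 [x1,x2=00]: 00001100  (ones: 2)
  rows 8-15 [x1,x2=01]: 00000011  (ones: 2)
  rows 16-23 [x1,x2=10]: 00110011  (ones: 4)
  rows 24-31 [x1,x2=11]: 00110011  (ones: 4)
Count of 1-rows = 2+2+4+4 = 12

12


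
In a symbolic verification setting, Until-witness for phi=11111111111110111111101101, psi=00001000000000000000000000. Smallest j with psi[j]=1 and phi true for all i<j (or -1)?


(phi U psi) at 0: need smallest j with psi[j]=1 and phi[i]=1 for all i in [0,j).
Scan from step 0:
  step 0: phi=1, psi=0 -> continue
  step 1: phi=1, psi=0 -> continue
  step 2: phi=1, psi=0 -> continue
  step 3: phi=1, psi=0 -> continue
  step 4: psi=1 and phi held for [0,4) -> witness found
Witness step = 4

4


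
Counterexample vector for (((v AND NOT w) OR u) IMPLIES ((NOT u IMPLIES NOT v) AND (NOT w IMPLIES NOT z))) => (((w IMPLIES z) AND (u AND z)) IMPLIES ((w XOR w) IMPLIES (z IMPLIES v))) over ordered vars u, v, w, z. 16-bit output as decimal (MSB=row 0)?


F1 = (((v AND NOT w) OR u) IMPLIES ((NOT u IMPLIES NOT v) AND (NOT w IMPLIES NOT z)))
F2 = (((w IMPLIES z) AND (u AND z)) IMPLIES ((w XOR w) IMPLIES (z IMPLIES v)))
Counterexample to F1=>F2 is where F1=1 and F2=0.
Evaluate each row (bits = u,v,w,z, MSB first):
  row 0 [0000]: F1=1 F2=1 -> F1&~F2 -> 0
  row 1 [0001]: F1=1 F2=1 -> F1&~F2 -> 0
  row 2 [0010]: F1=1 F2=1 -> F1&~F2 -> 0
  row 3 [0011]: F1=1 F2=1 -> F1&~F2 -> 0
  row 4 [0100]: F1=0 F2=1 -> F1&~F2 -> 0
  row 5 [0101]: F1=0 F2=1 -> F1&~F2 -> 0
  row 6 [0110]: F1=1 F2=1 -> F1&~F2 -> 0
  row 7 [0111]: F1=1 F2=1 -> F1&~F2 -> 0
  row 8 [1000]: F1=1 F2=1 -> F1&~F2 -> 0
  row 9 [1001]: F1=0 F2=1 -> F1&~F2 -> 0
  row 10 [1010]: F1=1 F2=1 -> F1&~F2 -> 0
  row 11 [1011]: F1=1 F2=1 -> F1&~F2 -> 0
  row 12 [1100]: F1=1 F2=1 -> F1&~F2 -> 0
  row 13 [1101]: F1=0 F2=1 -> F1&~F2 -> 0
  row 14 [1110]: F1=1 F2=1 -> F1&~F2 -> 0
  row 15 [1111]: F1=1 F2=1 -> F1&~F2 -> 0
Full result column, 4 rows per line (u,v fixed per line; w,z runs 00..11 left to right):
  rows 0-3 [u,v=00]: 0000  = hex 0
  rows 4-7 [u,v=01]: 0000  = hex 0
  rows 8-11 [u,v=10]: 0000  = hex 0
  rows 12-15 [u,v=11]: 0000  = hex 0
Counterexample vector (row 0 .. row 15) = 0000000000000000
Output column grouped in 4s = 0000 0000 0000 0000 = 0x0000
Convert to decimal digit by digit (value = value*16 + digit):
  0 -> 0
  0*16 + 0 = 0
  0*16 + 0 = 0
  0*16 + 0 = 0
Decimal = 0

0


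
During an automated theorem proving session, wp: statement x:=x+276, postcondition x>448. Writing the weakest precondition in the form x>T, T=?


Formula: wp(x:=E, P) = P[E/x] (substitute E for x in postcondition)
Step 1: Postcondition: x>448
Step 2: Substitute x+276 for x: x+276>448
Step 3: Solve for x: x > 448-276 = 172

172


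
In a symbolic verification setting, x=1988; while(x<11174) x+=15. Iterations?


Step 1: x goes from 1988 toward 11174 by 15; the body runs while x<11174, so iterations = ceil((bound-start)/step)
Step 2: Distance=9186
Step 3: ceil(9186/15)=613

613


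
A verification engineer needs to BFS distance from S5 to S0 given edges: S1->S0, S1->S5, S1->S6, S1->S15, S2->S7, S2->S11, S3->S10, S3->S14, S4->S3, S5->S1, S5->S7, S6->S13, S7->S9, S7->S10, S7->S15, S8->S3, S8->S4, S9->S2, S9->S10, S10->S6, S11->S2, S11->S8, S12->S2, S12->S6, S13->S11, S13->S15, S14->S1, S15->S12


BFS layer-by-layer from S5:
  dist 0: {S5}
  dist 1: {S1, S7}
  dist 2: {S0, S6, S9, S10, S15}
  -> S0 reached at distance 2
Shortest path length = 2

2


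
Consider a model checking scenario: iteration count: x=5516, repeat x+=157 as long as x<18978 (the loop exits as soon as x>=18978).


Step 1: x goes from 5516 toward 18978 by 157; the body runs while x<18978, so iterations = ceil((bound-start)/step)
Step 2: Distance=13462
Step 3: ceil(13462/157)=86

86


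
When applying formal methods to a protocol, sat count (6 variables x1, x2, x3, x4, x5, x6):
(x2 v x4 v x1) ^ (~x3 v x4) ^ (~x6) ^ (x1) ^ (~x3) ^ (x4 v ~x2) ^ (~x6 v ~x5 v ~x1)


CNF with 7 clauses over 6 vars (64 assignments).
An assignment satisfies CNF iff every clause has >=1 true literal.
Check each row (bits = x1,x2,x3,x4,x5,x6; clause T/F shown):
  row 0 [000000]: clauses=FTTFTTT -> 0
  row 1 [000001]: clauses=FTFFTTT -> 0
  row 2 [000010]: clauses=FTTFTTT -> 0
  row 3 [000011]: clauses=FTFFTTT -> 0
  row 4 [000100]: clauses=TTTFTTT -> 0
  (every remaining row is evaluated the same way; all 64 results are listed next)
Full result column, 8 rows per line (x1,x2,x3 fixed per line; x4,x5,x6 runs 000..111 left to right):
  rows 0-7 [x1,x2,x3=000]: 00000000  (ones: 0)
  rows 8-15 [x1,x2,x3=001]: 00000000  (ones: 0)
  rows 16-23 [x1,x2,x3=010]: 00000000  (ones: 0)
  rows 24-31 [x1,x2,x3=011]: 00000000  (ones: 0)
  rows 32-39 [x1,x2,x3=100]: 10101010  (ones: 4)
  rows 40-47 [x1,x2,x3=101]: 00000000  (ones: 0)
  rows 48-55 [x1,x2,x3=110]: 00001010  (ones: 2)
  rows 56-63 [x1,x2,x3=111]: 00000000  (ones: 0)
Satisfying assignments = 0+0+0+0+4+0+2+0 = 6

6


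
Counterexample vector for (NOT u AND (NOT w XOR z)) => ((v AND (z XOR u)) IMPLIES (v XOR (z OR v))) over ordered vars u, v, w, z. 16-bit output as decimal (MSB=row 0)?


F1 = (NOT u AND (NOT w XOR z))
F2 = ((v AND (z XOR u)) IMPLIES (v XOR (z OR v)))
Counterexample to F1=>F2 is where F1=1 and F2=0.
Evaluate each row (bits = u,v,w,z, MSB first):
  row 0 [0000]: F1=1 F2=1 -> F1&~F2 -> 0
  row 1 [0001]: F1=0 F2=1 -> F1&~F2 -> 0
  row 2 [0010]: F1=0 F2=1 -> F1&~F2 -> 0
  row 3 [0011]: F1=1 F2=1 -> F1&~F2 -> 0
  row 4 [0100]: F1=1 F2=1 -> F1&~F2 -> 0
  row 5 [0101]: F1=0 F2=0 -> F1&~F2 -> 0
  row 6 [0110]: F1=0 F2=1 -> F1&~F2 -> 0
  row 7 [0111]: F1=1 F2=0 -> F1&~F2 -> 1
  row 8 [1000]: F1=0 F2=1 -> F1&~F2 -> 0
  row 9 [1001]: F1=0 F2=1 -> F1&~F2 -> 0
  row 10 [1010]: F1=0 F2=1 -> F1&~F2 -> 0
  row 11 [1011]: F1=0 F2=1 -> F1&~F2 -> 0
  row 12 [1100]: F1=0 F2=0 -> F1&~F2 -> 0
  row 13 [1101]: F1=0 F2=1 -> F1&~F2 -> 0
  row 14 [1110]: F1=0 F2=0 -> F1&~F2 -> 0
  row 15 [1111]: F1=0 F2=1 -> F1&~F2 -> 0
Full result column, 4 rows per line (u,v fixed per line; w,z runs 00..11 left to right):
  rows 0-3 [u,v=00]: 0000  = hex 0
  rows 4-7 [u,v=01]: 0001  = hex 1
  rows 8-11 [u,v=10]: 0000  = hex 0
  rows 12-15 [u,v=11]: 0000  = hex 0
Counterexample vector (row 0 .. row 15) = 0000000100000000
Output column grouped in 4s = 0000 0001 0000 0000 = 0x0100
Convert to decimal digit by digit (value = value*16 + digit):
  0 -> 0
  0*16 + 1 = 1
  1*16 + 0 = 16
  16*16 + 0 = 256
Decimal = 256

256


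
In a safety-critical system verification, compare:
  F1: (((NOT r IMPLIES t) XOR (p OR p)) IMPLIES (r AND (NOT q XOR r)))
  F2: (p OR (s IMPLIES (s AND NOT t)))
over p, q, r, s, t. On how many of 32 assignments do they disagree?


F1 = (((NOT r IMPLIES t) XOR (p OR p)) IMPLIES (r AND (NOT q XOR r)))
F2 = (p OR (s IMPLIES (s AND NOT t)))
Evaluate both on each of 32 rows (bits = p,q,r,s,t):
  row 0 [00000]: F1=1 F2=1 -> 0
  row 1 [00001]: F1=0 F2=1 (differ) -> 1
  row 2 [00010]: F1=1 F2=1 -> 0
  row 3 [00011]: F1=0 F2=0 -> 0
  row 4 [00100]: F1=0 F2=1 (differ) -> 1
  row 5 [00101]: F1=0 F2=1 (differ) -> 1
  row 6 [00110]: F1=0 F2=1 (differ) -> 1
  row 7 [00111]: F1=0 F2=0 -> 0
  row 8 [01000]: F1=1 F2=1 -> 0
  row 9 [01001]: F1=0 F2=1 (differ) -> 1
  row 10 [01010]: F1=1 F2=1 -> 0
  row 11 [01011]: F1=0 F2=0 -> 0
  row 12 [01100]: F1=1 F2=1 -> 0
  row 13 [01101]: F1=1 F2=1 -> 0
  row 14 [01110]: F1=1 F2=1 -> 0
  row 15 [01111]: F1=1 F2=0 (differ) -> 1
  row 16 [10000]: F1=0 F2=1 (differ) -> 1
  row 17 [10001]: F1=1 F2=1 -> 0
  row 18 [10010]: F1=0 F2=1 (differ) -> 1
  row 19 [10011]: F1=1 F2=1 -> 0
  row 20 [10100]: F1=1 F2=1 -> 0
  row 21 [10101]: F1=1 F2=1 -> 0
  row 22 [10110]: F1=1 F2=1 -> 0
  row 23 [10111]: F1=1 F2=1 -> 0
  row 24 [11000]: F1=0 F2=1 (differ) -> 1
  row 25 [11001]: F1=1 F2=1 -> 0
  row 26 [11010]: F1=0 F2=1 (differ) -> 1
  row 27 [11011]: F1=1 F2=1 -> 0
  row 28 [11100]: F1=1 F2=1 -> 0
  row 29 [11101]: F1=1 F2=1 -> 0
  row 30 [11110]: F1=1 F2=1 -> 0
  row 31 [11111]: F1=1 F2=1 -> 0
Full result column, 8 rows per line (p,q fixed per line; r,s,t runs 000..111 left to right):
  rows 0-7 [p,q=00]: 01001110  (ones: 4)
  rows 8-15 [p,q=01]: 01000001  (ones: 2)
  rows 16-23 [p,q=10]: 10100000  (ones: 2)
  rows 24-31 [p,q=11]: 10100000  (ones: 2)
Disagreements = 4+2+2+2 = 10

10


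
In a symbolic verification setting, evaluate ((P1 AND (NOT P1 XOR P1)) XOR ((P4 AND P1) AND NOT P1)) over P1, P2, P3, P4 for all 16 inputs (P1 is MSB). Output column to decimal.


Formula: ((P1 AND (NOT P1 XOR P1)) XOR ((P4 AND P1) AND NOT P1)) over P1, P2, P3, P4 (16 rows)
Evaluate each row (bits = P1,P2,P3,P4, MSB first):
  row 0 [0000]: ((0 AND (NOT 0 XOR 0)) XOR ((0 AND 0) AND NOT 0)) -> 0
  row 1 [0001]: ((0 AND (NOT 0 XOR 0)) XOR ((1 AND 0) AND NOT 0)) -> 0
  row 2 [0010]: ((0 AND (NOT 0 XOR 0)) XOR ((0 AND 0) AND NOT 0)) -> 0
  row 3 [0011]: ((0 AND (NOT 0 XOR 0)) XOR ((1 AND 0) AND NOT 0)) -> 0
  row 4 [0100]: ((0 AND (NOT 0 XOR 0)) XOR ((0 AND 0) AND NOT 0)) -> 0
  row 5 [0101]: ((0 AND (NOT 0 XOR 0)) XOR ((1 AND 0) AND NOT 0)) -> 0
  row 6 [0110]: ((0 AND (NOT 0 XOR 0)) XOR ((0 AND 0) AND NOT 0)) -> 0
  row 7 [0111]: ((0 AND (NOT 0 XOR 0)) XOR ((1 AND 0) AND NOT 0)) -> 0
  row 8 [1000]: ((1 AND (NOT 1 XOR 1)) XOR ((0 AND 1) AND NOT 1)) -> 1
  row 9 [1001]: ((1 AND (NOT 1 XOR 1)) XOR ((1 AND 1) AND NOT 1)) -> 1
  row 10 [1010]: ((1 AND (NOT 1 XOR 1)) XOR ((0 AND 1) AND NOT 1)) -> 1
  row 11 [1011]: ((1 AND (NOT 1 XOR 1)) XOR ((1 AND 1) AND NOT 1)) -> 1
  row 12 [1100]: ((1 AND (NOT 1 XOR 1)) XOR ((0 AND 1) AND NOT 1)) -> 1
  row 13 [1101]: ((1 AND (NOT 1 XOR 1)) XOR ((1 AND 1) AND NOT 1)) -> 1
  row 14 [1110]: ((1 AND (NOT 1 XOR 1)) XOR ((0 AND 1) AND NOT 1)) -> 1
  row 15 [1111]: ((1 AND (NOT 1 XOR 1)) XOR ((1 AND 1) AND NOT 1)) -> 1
Full result column, 4 rows per line (P1,P2 fixed per line; P3,P4 runs 00..11 left to right):
  rows 0-3 [P1,P2=00]: 0000  = hex 0
  rows 4-7 [P1,P2=01]: 0000  = hex 0
  rows 8-11 [P1,P2=10]: 1111  = hex F
  rows 12-15 [P1,P2=11]: 1111  = hex F
Output column (row 0 .. row 15) = 0000000011111111
Output column grouped in 4s = 0000 0000 1111 1111 = 0x00FF
Convert to decimal digit by digit (value = value*16 + digit):
  0 -> 0
  0*16 + 0 = 0
  0*16 + 15 (F) = 15
  15*16 + 15 (F) = 255
Decimal = 255

255


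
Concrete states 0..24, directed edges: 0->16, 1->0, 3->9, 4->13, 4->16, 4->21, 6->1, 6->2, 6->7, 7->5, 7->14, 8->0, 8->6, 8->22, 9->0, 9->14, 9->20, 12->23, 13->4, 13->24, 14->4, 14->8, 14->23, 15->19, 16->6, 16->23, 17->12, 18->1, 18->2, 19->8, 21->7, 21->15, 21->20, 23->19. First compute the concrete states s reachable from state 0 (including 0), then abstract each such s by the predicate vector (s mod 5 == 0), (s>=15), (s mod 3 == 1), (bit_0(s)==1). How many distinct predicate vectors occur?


BFS from 0:
Concrete reachable: {0, 1, 2, 4, 5, 6, 7, 8, 13, 14, 15, 16, 19, 20, 21, 22, 23, 24}
Abstract via predicates (s mod 5 == 0), (s>=15), (s mod 3 == 1), (bit_0(s)==1):
  (0,0,0,0) <- {2, 6, 8, 14}
  (0,0,1,0) <- {4}
  (0,0,1,1) <- {1, 7, 13}
  (0,1,0,0) <- {24}
  (0,1,0,1) <- {21, 23}
  (0,1,1,0) <- {16, 22}
  (0,1,1,1) <- {19}
  (1,0,0,0) <- {0}
  (1,0,0,1) <- {5}
  (1,1,0,0) <- {20}
  (1,1,0,1) <- {15}
Distinct abstract states = 11

11


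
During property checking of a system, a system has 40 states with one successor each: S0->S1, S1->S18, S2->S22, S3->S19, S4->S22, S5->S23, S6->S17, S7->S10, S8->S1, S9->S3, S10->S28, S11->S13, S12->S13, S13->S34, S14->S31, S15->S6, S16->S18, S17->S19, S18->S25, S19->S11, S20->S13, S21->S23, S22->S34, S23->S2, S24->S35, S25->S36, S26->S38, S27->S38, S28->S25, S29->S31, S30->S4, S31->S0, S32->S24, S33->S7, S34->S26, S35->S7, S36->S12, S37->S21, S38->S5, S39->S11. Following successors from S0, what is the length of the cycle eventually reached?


Trace from S0 until a state repeats:
  S0 -> S1 -> S18 -> S25 -> S36 -> S12 -> S13 -> S34 -> S26 -> S38 -> S5 -> S23 -> S2 -> S22 -> S34
S34 first seen at step 7, revisited at step 14.
Cycle length = 14 - 7 = 7

7


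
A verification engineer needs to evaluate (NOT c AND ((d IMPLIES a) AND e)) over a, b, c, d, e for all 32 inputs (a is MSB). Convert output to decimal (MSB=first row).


Formula: (NOT c AND ((d IMPLIES a) AND e)) over a, b, c, d, e (32 rows)
Evaluate each row (bits = a,b,c,d,e, MSB first):
  row 0 [00000]: (NOT 0 AND ((0 IMPLIES 0) AND 0)) -> 0
  row 1 [00001]: (NOT 0 AND ((0 IMPLIES 0) AND 1)) -> 1
  row 2 [00010]: (NOT 0 AND ((1 IMPLIES 0) AND 0)) -> 0
  row 3 [00011]: (NOT 0 AND ((1 IMPLIES 0) AND 1)) -> 0
  row 4 [00100]: (NOT 1 AND ((0 IMPLIES 0) AND 0)) -> 0
  row 5 [00101]: (NOT 1 AND ((0 IMPLIES 0) AND 1)) -> 0
  row 6 [00110]: (NOT 1 AND ((1 IMPLIES 0) AND 0)) -> 0
  row 7 [00111]: (NOT 1 AND ((1 IMPLIES 0) AND 1)) -> 0
  row 8 [01000]: (NOT 0 AND ((0 IMPLIES 0) AND 0)) -> 0
  row 9 [01001]: (NOT 0 AND ((0 IMPLIES 0) AND 1)) -> 1
  row 10 [01010]: (NOT 0 AND ((1 IMPLIES 0) AND 0)) -> 0
  row 11 [01011]: (NOT 0 AND ((1 IMPLIES 0) AND 1)) -> 0
  row 12 [01100]: (NOT 1 AND ((0 IMPLIES 0) AND 0)) -> 0
  row 13 [01101]: (NOT 1 AND ((0 IMPLIES 0) AND 1)) -> 0
  row 14 [01110]: (NOT 1 AND ((1 IMPLIES 0) AND 0)) -> 0
  row 15 [01111]: (NOT 1 AND ((1 IMPLIES 0) AND 1)) -> 0
  row 16 [10000]: (NOT 0 AND ((0 IMPLIES 1) AND 0)) -> 0
  row 17 [10001]: (NOT 0 AND ((0 IMPLIES 1) AND 1)) -> 1
  row 18 [10010]: (NOT 0 AND ((1 IMPLIES 1) AND 0)) -> 0
  row 19 [10011]: (NOT 0 AND ((1 IMPLIES 1) AND 1)) -> 1
  row 20 [10100]: (NOT 1 AND ((0 IMPLIES 1) AND 0)) -> 0
  row 21 [10101]: (NOT 1 AND ((0 IMPLIES 1) AND 1)) -> 0
  row 22 [10110]: (NOT 1 AND ((1 IMPLIES 1) AND 0)) -> 0
  row 23 [10111]: (NOT 1 AND ((1 IMPLIES 1) AND 1)) -> 0
  row 24 [11000]: (NOT 0 AND ((0 IMPLIES 1) AND 0)) -> 0
  row 25 [11001]: (NOT 0 AND ((0 IMPLIES 1) AND 1)) -> 1
  row 26 [11010]: (NOT 0 AND ((1 IMPLIES 1) AND 0)) -> 0
  row 27 [11011]: (NOT 0 AND ((1 IMPLIES 1) AND 1)) -> 1
  row 28 [11100]: (NOT 1 AND ((0 IMPLIES 1) AND 0)) -> 0
  row 29 [11101]: (NOT 1 AND ((0 IMPLIES 1) AND 1)) -> 0
  row 30 [11110]: (NOT 1 AND ((1 IMPLIES 1) AND 0)) -> 0
  row 31 [11111]: (NOT 1 AND ((1 IMPLIES 1) AND 1)) -> 0
Full result column, 4 rows per line (a,b,c fixed per line; d,e runs 00..11 left to right):
  rows 0-3 [a,b,c=000]: 0100  = hex 4
  rows 4-7 [a,b,c=001]: 0000  = hex 0
  rows 8-11 [a,b,c=010]: 0100  = hex 4
  rows 12-15 [a,b,c=011]: 0000  = hex 0
  rows 16-19 [a,b,c=100]: 0101  = hex 5
  rows 20-23 [a,b,c=101]: 0000  = hex 0
  rows 24-27 [a,b,c=110]: 0101  = hex 5
  rows 28-31 [a,b,c=111]: 0000  = hex 0
Output column (row 0 .. row 31) = 01000000010000000101000001010000
Output column grouped in 4s = 0100 0000 0100 0000 0101 0000 0101 0000 = 0x40405050
Convert to decimal digit by digit (value = value*16 + digit):
  4 -> 4
  4*16 + 0 = 64
  64*16 + 4 = 1028
  1028*16 + 0 = 16448
  16448*16 + 5 = 263173
  263173*16 + 0 = 4210768
  4210768*16 + 5 = 67372293
  67372293*16 + 0 = 1077956688
Decimal = 1077956688

1077956688


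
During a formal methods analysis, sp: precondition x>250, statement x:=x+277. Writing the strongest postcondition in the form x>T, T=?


Formula: sp(P, x:=E) = exists old_x. (x = E[old_x/x]) AND P[old_x/x] (old_x is the value of x before the assignment; eliminate old_x by solving x = E[old_x/x] for old_x)
Step 1: Precondition P: x>250, i.e. old_x > 250
Step 2: Assignment gives x = old_x + 277, so old_x = x - 277
Step 3: Substitute into P: x - 277 > 250
Step 4: Simplify: x > 250+277 = 527

527


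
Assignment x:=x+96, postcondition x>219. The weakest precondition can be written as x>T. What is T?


Formula: wp(x:=E, P) = P[E/x] (substitute E for x in postcondition)
Step 1: Postcondition: x>219
Step 2: Substitute x+96 for x: x+96>219
Step 3: Solve for x: x > 219-96 = 123

123


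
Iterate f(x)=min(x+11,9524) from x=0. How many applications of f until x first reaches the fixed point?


Step 1: x=0, cap=9524, increment=11
Step 2: x grows by 11 each step until capped at 9524; fixed point is x=9524
Step 3: iterations = ceil(9524/11) = 866

866


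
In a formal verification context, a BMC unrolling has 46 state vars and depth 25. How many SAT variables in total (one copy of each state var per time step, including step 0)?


BMC unrolls to depth k, creating one copy of each state var for steps 0..k.
Step count = 25 + 1 = 26 (steps 0 through 25)
Vars per step = 46
Total = 46 * 26 = 1196

1196


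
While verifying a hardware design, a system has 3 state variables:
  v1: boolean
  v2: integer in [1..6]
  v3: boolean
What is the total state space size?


State space = product of domain sizes of all variables.
Domain sizes:
  v1 (boolean): 2
  v2 (integer in [1..6]): 6
  v3 (boolean): 2
Product = 2 * 6 * 2 = 24

24


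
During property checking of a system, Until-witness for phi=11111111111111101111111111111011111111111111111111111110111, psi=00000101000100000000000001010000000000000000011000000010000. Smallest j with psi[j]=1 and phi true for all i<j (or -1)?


(phi U psi) at 0: need smallest j with psi[j]=1 and phi[i]=1 for all i in [0,j).
Scan from step 0:
  step 0: phi=1, psi=0 -> continue
  step 1: phi=1, psi=0 -> continue
  step 2: phi=1, psi=0 -> continue
  step 3: phi=1, psi=0 -> continue
  step 5: psi=1 and phi held for [0,5) -> witness found
Witness step = 5

5


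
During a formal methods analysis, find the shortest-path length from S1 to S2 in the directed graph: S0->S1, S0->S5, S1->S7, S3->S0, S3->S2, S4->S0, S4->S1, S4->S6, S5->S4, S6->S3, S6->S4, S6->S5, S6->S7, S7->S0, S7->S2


BFS layer-by-layer from S1:
  dist 0: {S1}
  dist 1: {S7}
  dist 2: {S0, S2}
  -> S2 reached at distance 2
Shortest path length = 2

2


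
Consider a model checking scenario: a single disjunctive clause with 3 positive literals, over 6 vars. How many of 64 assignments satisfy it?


Step 1: Total=2^6=64
Step 2: Unsat when all 3 false: 2^3=8
Step 3: Sat=64-8=56

56


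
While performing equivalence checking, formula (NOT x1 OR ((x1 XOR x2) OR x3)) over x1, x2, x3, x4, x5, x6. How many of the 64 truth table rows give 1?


Formula: (NOT x1 OR ((x1 XOR x2) OR x3)) over 6 vars (64 rows)
Evaluate each row (x1, x2, x3, x4, x5, x6 as bits, MSB first):
  row 0 [000000]: (NOT 0 OR ((0 XOR 0) OR 0)) -> 1
  row 1 [000001]: (NOT 0 OR ((0 XOR 0) OR 0)) -> 1
  row 2 [000010]: (NOT 0 OR ((0 XOR 0) OR 0)) -> 1
  row 3 [000011]: (NOT 0 OR ((0 XOR 0) OR 0)) -> 1
  row 4 [000100]: (NOT 0 OR ((0 XOR 0) OR 0)) -> 1
  (every remaining row is evaluated the same way; all 64 results are listed next)
Full result column, 8 rows per line (x1,x2,x3 fixed per line; x4,x5,x6 runs 000..111 left to right):
  rows 0-7 [x1,x2,x3=000]: 11111111  (ones: 8)
  rows 8-15 [x1,x2,x3=001]: 11111111  (ones: 8)
  rows 16-23 [x1,x2,x3=010]: 11111111  (ones: 8)
  rows 24-31 [x1,x2,x3=011]: 11111111  (ones: 8)
  rows 32-39 [x1,x2,x3=100]: 11111111  (ones: 8)
  rows 40-47 [x1,x2,x3=101]: 11111111  (ones: 8)
  rows 48-55 [x1,x2,x3=110]: 00000000  (ones: 0)
  rows 56-63 [x1,x2,x3=111]: 11111111  (ones: 8)
Count of 1-rows = 8+8+8+8+8+8+0+8 = 56

56


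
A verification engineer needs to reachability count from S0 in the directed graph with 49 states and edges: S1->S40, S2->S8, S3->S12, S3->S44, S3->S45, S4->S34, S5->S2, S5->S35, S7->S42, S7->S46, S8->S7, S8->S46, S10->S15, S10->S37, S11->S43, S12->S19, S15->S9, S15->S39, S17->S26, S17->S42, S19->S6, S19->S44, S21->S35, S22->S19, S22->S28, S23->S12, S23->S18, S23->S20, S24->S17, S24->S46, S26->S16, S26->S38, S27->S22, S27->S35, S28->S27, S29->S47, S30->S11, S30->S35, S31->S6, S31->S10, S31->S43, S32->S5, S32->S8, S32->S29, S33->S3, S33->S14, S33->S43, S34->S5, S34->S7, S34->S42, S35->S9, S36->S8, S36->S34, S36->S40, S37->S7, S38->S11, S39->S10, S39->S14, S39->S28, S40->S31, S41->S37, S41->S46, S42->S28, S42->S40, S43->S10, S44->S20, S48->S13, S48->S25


BFS from S0:
  layer 0: {S0}
Reachable set: {S0}
Count = 1

1


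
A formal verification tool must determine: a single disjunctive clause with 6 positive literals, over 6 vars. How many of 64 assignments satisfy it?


Step 1: Total=2^6=64
Step 2: Unsat when all 6 false: 2^0=1
Step 3: Sat=64-1=63

63


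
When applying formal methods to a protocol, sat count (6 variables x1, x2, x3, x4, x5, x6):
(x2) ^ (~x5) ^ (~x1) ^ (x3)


CNF with 4 clauses over 6 vars (64 assignments).
An assignment satisfies CNF iff every clause has >=1 true literal.
Check each row (bits = x1,x2,x3,x4,x5,x6; clause T/F shown):
  row 0 [000000]: clauses=FTTF -> 0
  row 1 [000001]: clauses=FTTF -> 0
  row 2 [000010]: clauses=FFTF -> 0
  row 3 [000011]: clauses=FFTF -> 0
  row 4 [000100]: clauses=FTTF -> 0
  (every remaining row is evaluated the same way; all 64 results are listed next)
Full result column, 8 rows per line (x1,x2,x3 fixed per line; x4,x5,x6 runs 000..111 left to right):
  rows 0-7 [x1,x2,x3=000]: 00000000  (ones: 0)
  rows 8-15 [x1,x2,x3=001]: 00000000  (ones: 0)
  rows 16-23 [x1,x2,x3=010]: 00000000  (ones: 0)
  rows 24-31 [x1,x2,x3=011]: 11001100  (ones: 4)
  rows 32-39 [x1,x2,x3=100]: 00000000  (ones: 0)
  rows 40-47 [x1,x2,x3=101]: 00000000  (ones: 0)
  rows 48-55 [x1,x2,x3=110]: 00000000  (ones: 0)
  rows 56-63 [x1,x2,x3=111]: 00000000  (ones: 0)
Satisfying assignments = 0+0+0+4+0+0+0+0 = 4

4


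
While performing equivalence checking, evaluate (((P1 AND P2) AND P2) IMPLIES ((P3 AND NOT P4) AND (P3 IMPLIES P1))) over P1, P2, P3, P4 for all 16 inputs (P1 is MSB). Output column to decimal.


Formula: (((P1 AND P2) AND P2) IMPLIES ((P3 AND NOT P4) AND (P3 IMPLIES P1))) over P1, P2, P3, P4 (16 rows)
Evaluate each row (bits = P1,P2,P3,P4, MSB first):
  row 0 [0000]: (((0 AND 0) AND 0) IMPLIES ((0 AND NOT 0) AND (0 IMPLIES 0))) -> 1
  row 1 [0001]: (((0 AND 0) AND 0) IMPLIES ((0 AND NOT 1) AND (0 IMPLIES 0))) -> 1
  row 2 [0010]: (((0 AND 0) AND 0) IMPLIES ((1 AND NOT 0) AND (1 IMPLIES 0))) -> 1
  row 3 [0011]: (((0 AND 0) AND 0) IMPLIES ((1 AND NOT 1) AND (1 IMPLIES 0))) -> 1
  row 4 [0100]: (((0 AND 1) AND 1) IMPLIES ((0 AND NOT 0) AND (0 IMPLIES 0))) -> 1
  row 5 [0101]: (((0 AND 1) AND 1) IMPLIES ((0 AND NOT 1) AND (0 IMPLIES 0))) -> 1
  row 6 [0110]: (((0 AND 1) AND 1) IMPLIES ((1 AND NOT 0) AND (1 IMPLIES 0))) -> 1
  row 7 [0111]: (((0 AND 1) AND 1) IMPLIES ((1 AND NOT 1) AND (1 IMPLIES 0))) -> 1
  row 8 [1000]: (((1 AND 0) AND 0) IMPLIES ((0 AND NOT 0) AND (0 IMPLIES 1))) -> 1
  row 9 [1001]: (((1 AND 0) AND 0) IMPLIES ((0 AND NOT 1) AND (0 IMPLIES 1))) -> 1
  row 10 [1010]: (((1 AND 0) AND 0) IMPLIES ((1 AND NOT 0) AND (1 IMPLIES 1))) -> 1
  row 11 [1011]: (((1 AND 0) AND 0) IMPLIES ((1 AND NOT 1) AND (1 IMPLIES 1))) -> 1
  row 12 [1100]: (((1 AND 1) AND 1) IMPLIES ((0 AND NOT 0) AND (0 IMPLIES 1))) -> 0
  row 13 [1101]: (((1 AND 1) AND 1) IMPLIES ((0 AND NOT 1) AND (0 IMPLIES 1))) -> 0
  row 14 [1110]: (((1 AND 1) AND 1) IMPLIES ((1 AND NOT 0) AND (1 IMPLIES 1))) -> 1
  row 15 [1111]: (((1 AND 1) AND 1) IMPLIES ((1 AND NOT 1) AND (1 IMPLIES 1))) -> 0
Full result column, 4 rows per line (P1,P2 fixed per line; P3,P4 runs 00..11 left to right):
  rows 0-3 [P1,P2=00]: 1111  = hex F
  rows 4-7 [P1,P2=01]: 1111  = hex F
  rows 8-11 [P1,P2=10]: 1111  = hex F
  rows 12-15 [P1,P2=11]: 0010  = hex 2
Output column (row 0 .. row 15) = 1111111111110010
Output column grouped in 4s = 1111 1111 1111 0010 = 0xFFF2
Convert to decimal digit by digit (value = value*16 + digit):
  F -> 15
  15*16 + 15 (F) = 255
  255*16 + 15 (F) = 4095
  4095*16 + 2 = 65522
Decimal = 65522

65522


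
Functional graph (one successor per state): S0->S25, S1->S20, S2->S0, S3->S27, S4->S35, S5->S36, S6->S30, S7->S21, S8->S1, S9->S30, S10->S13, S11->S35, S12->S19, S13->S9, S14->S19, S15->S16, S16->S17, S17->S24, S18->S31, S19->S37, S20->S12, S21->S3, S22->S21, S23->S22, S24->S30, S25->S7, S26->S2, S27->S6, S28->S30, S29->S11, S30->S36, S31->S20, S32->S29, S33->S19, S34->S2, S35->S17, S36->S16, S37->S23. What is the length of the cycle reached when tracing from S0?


Trace from S0 until a state repeats:
  S0 -> S25 -> S7 -> S21 -> S3 -> S27 -> S6 -> S30 -> S36 -> S16 -> S17 -> S24 -> S30
S30 first seen at step 7, revisited at step 12.
Cycle length = 12 - 7 = 5

5


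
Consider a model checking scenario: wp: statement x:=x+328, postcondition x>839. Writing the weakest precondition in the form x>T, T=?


Formula: wp(x:=E, P) = P[E/x] (substitute E for x in postcondition)
Step 1: Postcondition: x>839
Step 2: Substitute x+328 for x: x+328>839
Step 3: Solve for x: x > 839-328 = 511

511


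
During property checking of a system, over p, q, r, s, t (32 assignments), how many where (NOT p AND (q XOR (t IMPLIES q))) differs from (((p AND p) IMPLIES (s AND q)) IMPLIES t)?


F1 = (NOT p AND (q XOR (t IMPLIES q)))
F2 = (((p AND p) IMPLIES (s AND q)) IMPLIES t)
Evaluate both on each of 32 rows (bits = p,q,r,s,t):
  row 0 [00000]: F1=1 F2=0 (differ) -> 1
  row 1 [00001]: F1=0 F2=1 (differ) -> 1
  row 2 [00010]: F1=1 F2=0 (differ) -> 1
  row 3 [00011]: F1=0 F2=1 (differ) -> 1
  row 4 [00100]: F1=1 F2=0 (differ) -> 1
  row 5 [00101]: F1=0 F2=1 (differ) -> 1
  row 6 [00110]: F1=1 F2=0 (differ) -> 1
  row 7 [00111]: F1=0 F2=1 (differ) -> 1
  row 8 [01000]: F1=0 F2=0 -> 0
  row 9 [01001]: F1=0 F2=1 (differ) -> 1
  row 10 [01010]: F1=0 F2=0 -> 0
  row 11 [01011]: F1=0 F2=1 (differ) -> 1
  row 12 [01100]: F1=0 F2=0 -> 0
  row 13 [01101]: F1=0 F2=1 (differ) -> 1
  row 14 [01110]: F1=0 F2=0 -> 0
  row 15 [01111]: F1=0 F2=1 (differ) -> 1
  row 16 [10000]: F1=0 F2=1 (differ) -> 1
  row 17 [10001]: F1=0 F2=1 (differ) -> 1
  row 18 [10010]: F1=0 F2=1 (differ) -> 1
  row 19 [10011]: F1=0 F2=1 (differ) -> 1
  row 20 [10100]: F1=0 F2=1 (differ) -> 1
  row 21 [10101]: F1=0 F2=1 (differ) -> 1
  row 22 [10110]: F1=0 F2=1 (differ) -> 1
  row 23 [10111]: F1=0 F2=1 (differ) -> 1
  row 24 [11000]: F1=0 F2=1 (differ) -> 1
  row 25 [11001]: F1=0 F2=1 (differ) -> 1
  row 26 [11010]: F1=0 F2=0 -> 0
  row 27 [11011]: F1=0 F2=1 (differ) -> 1
  row 28 [11100]: F1=0 F2=1 (differ) -> 1
  row 29 [11101]: F1=0 F2=1 (differ) -> 1
  row 30 [11110]: F1=0 F2=0 -> 0
  row 31 [11111]: F1=0 F2=1 (differ) -> 1
Full result column, 8 rows per line (p,q fixed per line; r,s,t runs 000..111 left to right):
  rows 0-7 [p,q=00]: 11111111  (ones: 8)
  rows 8-15 [p,q=01]: 01010101  (ones: 4)
  rows 16-23 [p,q=10]: 11111111  (ones: 8)
  rows 24-31 [p,q=11]: 11011101  (ones: 6)
Disagreements = 8+4+8+6 = 26

26


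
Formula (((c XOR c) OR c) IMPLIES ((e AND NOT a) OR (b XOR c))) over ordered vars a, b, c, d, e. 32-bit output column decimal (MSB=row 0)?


Formula: (((c XOR c) OR c) IMPLIES ((e AND NOT a) OR (b XOR c))) over a, b, c, d, e (32 rows)
Evaluate each row (bits = a,b,c,d,e, MSB first):
  row 0 [00000]: (((0 XOR 0) OR 0) IMPLIES ((0 AND NOT 0) OR (0 XOR 0))) -> 1
  row 1 [00001]: (((0 XOR 0) OR 0) IMPLIES ((1 AND NOT 0) OR (0 XOR 0))) -> 1
  row 2 [00010]: (((0 XOR 0) OR 0) IMPLIES ((0 AND NOT 0) OR (0 XOR 0))) -> 1
  row 3 [00011]: (((0 XOR 0) OR 0) IMPLIES ((1 AND NOT 0) OR (0 XOR 0))) -> 1
  row 4 [00100]: (((1 XOR 1) OR 1) IMPLIES ((0 AND NOT 0) OR (0 XOR 1))) -> 1
  row 5 [00101]: (((1 XOR 1) OR 1) IMPLIES ((1 AND NOT 0) OR (0 XOR 1))) -> 1
  row 6 [00110]: (((1 XOR 1) OR 1) IMPLIES ((0 AND NOT 0) OR (0 XOR 1))) -> 1
  row 7 [00111]: (((1 XOR 1) OR 1) IMPLIES ((1 AND NOT 0) OR (0 XOR 1))) -> 1
  row 8 [01000]: (((0 XOR 0) OR 0) IMPLIES ((0 AND NOT 0) OR (1 XOR 0))) -> 1
  row 9 [01001]: (((0 XOR 0) OR 0) IMPLIES ((1 AND NOT 0) OR (1 XOR 0))) -> 1
  row 10 [01010]: (((0 XOR 0) OR 0) IMPLIES ((0 AND NOT 0) OR (1 XOR 0))) -> 1
  row 11 [01011]: (((0 XOR 0) OR 0) IMPLIES ((1 AND NOT 0) OR (1 XOR 0))) -> 1
  row 12 [01100]: (((1 XOR 1) OR 1) IMPLIES ((0 AND NOT 0) OR (1 XOR 1))) -> 0
  row 13 [01101]: (((1 XOR 1) OR 1) IMPLIES ((1 AND NOT 0) OR (1 XOR 1))) -> 1
  row 14 [01110]: (((1 XOR 1) OR 1) IMPLIES ((0 AND NOT 0) OR (1 XOR 1))) -> 0
  row 15 [01111]: (((1 XOR 1) OR 1) IMPLIES ((1 AND NOT 0) OR (1 XOR 1))) -> 1
  row 16 [10000]: (((0 XOR 0) OR 0) IMPLIES ((0 AND NOT 1) OR (0 XOR 0))) -> 1
  row 17 [10001]: (((0 XOR 0) OR 0) IMPLIES ((1 AND NOT 1) OR (0 XOR 0))) -> 1
  row 18 [10010]: (((0 XOR 0) OR 0) IMPLIES ((0 AND NOT 1) OR (0 XOR 0))) -> 1
  row 19 [10011]: (((0 XOR 0) OR 0) IMPLIES ((1 AND NOT 1) OR (0 XOR 0))) -> 1
  row 20 [10100]: (((1 XOR 1) OR 1) IMPLIES ((0 AND NOT 1) OR (0 XOR 1))) -> 1
  row 21 [10101]: (((1 XOR 1) OR 1) IMPLIES ((1 AND NOT 1) OR (0 XOR 1))) -> 1
  row 22 [10110]: (((1 XOR 1) OR 1) IMPLIES ((0 AND NOT 1) OR (0 XOR 1))) -> 1
  row 23 [10111]: (((1 XOR 1) OR 1) IMPLIES ((1 AND NOT 1) OR (0 XOR 1))) -> 1
  row 24 [11000]: (((0 XOR 0) OR 0) IMPLIES ((0 AND NOT 1) OR (1 XOR 0))) -> 1
  row 25 [11001]: (((0 XOR 0) OR 0) IMPLIES ((1 AND NOT 1) OR (1 XOR 0))) -> 1
  row 26 [11010]: (((0 XOR 0) OR 0) IMPLIES ((0 AND NOT 1) OR (1 XOR 0))) -> 1
  row 27 [11011]: (((0 XOR 0) OR 0) IMPLIES ((1 AND NOT 1) OR (1 XOR 0))) -> 1
  row 28 [11100]: (((1 XOR 1) OR 1) IMPLIES ((0 AND NOT 1) OR (1 XOR 1))) -> 0
  row 29 [11101]: (((1 XOR 1) OR 1) IMPLIES ((1 AND NOT 1) OR (1 XOR 1))) -> 0
  row 30 [11110]: (((1 XOR 1) OR 1) IMPLIES ((0 AND NOT 1) OR (1 XOR 1))) -> 0
  row 31 [11111]: (((1 XOR 1) OR 1) IMPLIES ((1 AND NOT 1) OR (1 XOR 1))) -> 0
Full result column, 4 rows per line (a,b,c fixed per line; d,e runs 00..11 left to right):
  rows 0-3 [a,b,c=000]: 1111  = hex F
  rows 4-7 [a,b,c=001]: 1111  = hex F
  rows 8-11 [a,b,c=010]: 1111  = hex F
  rows 12-15 [a,b,c=011]: 0101  = hex 5
  rows 16-19 [a,b,c=100]: 1111  = hex F
  rows 20-23 [a,b,c=101]: 1111  = hex F
  rows 24-27 [a,b,c=110]: 1111  = hex F
  rows 28-31 [a,b,c=111]: 0000  = hex 0
Output column (row 0 .. row 31) = 11111111111101011111111111110000
Output column grouped in 4s = 1111 1111 1111 0101 1111 1111 1111 0000 = 0xFFF5FFF0
Convert to decimal digit by digit (value = value*16 + digit):
  F -> 15
  15*16 + 15 (F) = 255
  255*16 + 15 (F) = 4095
  4095*16 + 5 = 65525
  65525*16 + 15 (F) = 1048415
  1048415*16 + 15 (F) = 16774655
  16774655*16 + 15 (F) = 268394495
  268394495*16 + 0 = 4294311920
Decimal = 4294311920

4294311920


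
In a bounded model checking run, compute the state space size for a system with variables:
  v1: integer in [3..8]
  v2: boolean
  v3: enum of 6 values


State space = product of domain sizes of all variables.
Domain sizes:
  v1 (integer in [3..8]): 6
  v2 (boolean): 2
  v3 (enum of 6 values): 6
Product = 6 * 2 * 6 = 72

72


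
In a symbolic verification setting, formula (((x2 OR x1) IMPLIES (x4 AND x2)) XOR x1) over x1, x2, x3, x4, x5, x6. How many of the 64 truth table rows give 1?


Formula: (((x2 OR x1) IMPLIES (x4 AND x2)) XOR x1) over 6 vars (64 rows)
Evaluate each row (x1, x2, x3, x4, x5, x6 as bits, MSB first):
  row 0 [000000]: (((0 OR 0) IMPLIES (0 AND 0)) XOR 0) -> 1
  row 1 [000001]: (((0 OR 0) IMPLIES (0 AND 0)) XOR 0) -> 1
  row 2 [000010]: (((0 OR 0) IMPLIES (0 AND 0)) XOR 0) -> 1
  row 3 [000011]: (((0 OR 0) IMPLIES (0 AND 0)) XOR 0) -> 1
  row 4 [000100]: (((0 OR 0) IMPLIES (1 AND 0)) XOR 0) -> 1
  (every remaining row is evaluated the same way; all 64 results are listed next)
Full result column, 8 rows per line (x1,x2,x3 fixed per line; x4,x5,x6 runs 000..111 left to right):
  rows 0-7 [x1,x2,x3=000]: 11111111  (ones: 8)
  rows 8-15 [x1,x2,x3=001]: 11111111  (ones: 8)
  rows 16-23 [x1,x2,x3=010]: 00001111  (ones: 4)
  rows 24-31 [x1,x2,x3=011]: 00001111  (ones: 4)
  rows 32-39 [x1,x2,x3=100]: 11111111  (ones: 8)
  rows 40-47 [x1,x2,x3=101]: 11111111  (ones: 8)
  rows 48-55 [x1,x2,x3=110]: 11110000  (ones: 4)
  rows 56-63 [x1,x2,x3=111]: 11110000  (ones: 4)
Count of 1-rows = 8+8+4+4+8+8+4+4 = 48

48


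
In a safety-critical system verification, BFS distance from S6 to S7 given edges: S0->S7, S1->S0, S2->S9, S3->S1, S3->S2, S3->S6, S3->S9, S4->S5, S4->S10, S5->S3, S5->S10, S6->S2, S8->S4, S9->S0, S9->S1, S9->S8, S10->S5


BFS layer-by-layer from S6:
  dist 0: {S6}
  dist 1: {S2}
  dist 2: {S9}
  dist 3: {S0, S1, S8}
  dist 4: {S4, S7}
  -> S7 reached at distance 4
Shortest path length = 4

4
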